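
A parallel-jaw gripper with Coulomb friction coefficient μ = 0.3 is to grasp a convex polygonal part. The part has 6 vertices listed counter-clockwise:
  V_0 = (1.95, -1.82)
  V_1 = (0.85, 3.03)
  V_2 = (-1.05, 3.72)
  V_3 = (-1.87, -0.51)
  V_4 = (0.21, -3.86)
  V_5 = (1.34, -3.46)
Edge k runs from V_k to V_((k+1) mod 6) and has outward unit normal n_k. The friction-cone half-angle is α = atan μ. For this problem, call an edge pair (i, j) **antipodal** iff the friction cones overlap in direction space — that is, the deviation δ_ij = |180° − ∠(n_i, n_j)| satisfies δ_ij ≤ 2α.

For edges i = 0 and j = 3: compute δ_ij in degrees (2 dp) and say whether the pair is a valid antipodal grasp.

δ = 19.06°, valid

α = atan 0.3 = 16.70°;  2α = 33.40°
edge 0: e_0 = (-1.10, +4.85);  n_0 = (+0.9752, +0.2212)
edge 3: e_3 = (+2.08, -3.35);  n_3 = (-0.8496, -0.5275)
∠(n_0, n_3) = 160.94°
δ = |180° − 160.94°| = 19.06°
19.06° ≤ 2α = 33.40°  →  valid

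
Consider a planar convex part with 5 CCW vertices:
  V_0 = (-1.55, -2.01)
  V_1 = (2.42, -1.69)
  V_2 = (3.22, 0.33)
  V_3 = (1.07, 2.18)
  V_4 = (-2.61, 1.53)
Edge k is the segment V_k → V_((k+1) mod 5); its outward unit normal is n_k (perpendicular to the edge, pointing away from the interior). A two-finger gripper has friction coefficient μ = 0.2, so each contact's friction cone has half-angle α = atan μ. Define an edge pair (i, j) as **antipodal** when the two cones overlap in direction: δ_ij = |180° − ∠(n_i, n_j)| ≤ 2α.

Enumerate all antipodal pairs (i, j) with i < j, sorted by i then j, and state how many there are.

count = 1; pairs: (0,3)

α = atan 0.2 = 11.31°;  2α = 22.62°
n_0 = (+0.0803, -0.9968)
n_1 = (+0.9297, -0.3682)
n_2 = (+0.6522, +0.7580)
n_3 = (-0.1739, +0.9848)
n_4 = (-0.9580, -0.2869)
  (0,1): δ = 116.21°  ·
  (0,2): δ = 45.32°  ·
  (0,3): δ = 5.41°  ✓
  (0,4): δ = 102.06°  ·
  (1,2): δ = 109.11°  ·
  (1,3): δ = 58.38°  ·
  (1,4): δ = 38.28°  ·
  (2,3): δ = 129.27°  ·
  (2,4): δ = 32.62°  ·
  (3,4): δ = 83.35°  ·
antipodal pairs: 1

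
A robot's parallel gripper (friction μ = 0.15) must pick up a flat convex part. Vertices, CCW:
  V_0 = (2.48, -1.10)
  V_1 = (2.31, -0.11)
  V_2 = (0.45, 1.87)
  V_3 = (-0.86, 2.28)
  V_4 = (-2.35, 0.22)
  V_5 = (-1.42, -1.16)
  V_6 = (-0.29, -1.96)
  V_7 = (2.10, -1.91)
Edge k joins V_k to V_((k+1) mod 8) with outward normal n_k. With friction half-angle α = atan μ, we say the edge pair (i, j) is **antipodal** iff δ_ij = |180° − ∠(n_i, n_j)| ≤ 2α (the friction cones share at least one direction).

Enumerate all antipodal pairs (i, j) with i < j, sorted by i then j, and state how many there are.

count = 3; pairs: (1,4), (1,5), (3,7)

α = atan 0.15 = 8.53°;  2α = 17.06°
n_0 = (+0.9856, +0.1692)
n_1 = (+0.7288, +0.6847)
n_2 = (+0.2987, +0.9544)
n_3 = (-0.8103, +0.5861)
n_4 = (-0.8293, -0.5589)
n_5 = (-0.5778, -0.8162)
n_6 = (+0.0209, -0.9998)
n_7 = (+0.9053, -0.4247)
  (0,1): δ = 146.53°  ·
  (0,2): δ = 117.12°  ·
  (0,3): δ = 45.62°  ·
  (0,4): δ = 24.23°  ·
  (0,5): δ = 44.96°  ·
  (0,6): δ = 81.45°  ·
  (0,7): δ = 145.12°  ·
  (1,2): δ = 150.59°  ·
  (1,3): δ = 79.09°  ·
  (1,4): δ = 9.23°  ✓
  (1,5): δ = 11.49°  ✓
  (1,6): δ = 47.99°  ·
  (1,7): δ = 111.66°  ·
  (2,3): δ = 108.50°  ·
  (2,4): δ = 38.64°  ·
  (2,5): δ = 17.92°  ·
  (2,6): δ = 18.58°  ·
  (2,7): δ = 82.25°  ·
  (3,4): δ = 110.15°  ·
  (3,5): δ = 89.42°  ·
  (3,6): δ = 52.92°  ·
  (3,7): δ = 10.75°  ✓
  (4,5): δ = 159.27°  ·
  (4,6): δ = 122.78°  ·
  (4,7): δ = 59.11°  ·
  (5,6): δ = 143.50°  ·
  (5,7): δ = 79.84°  ·
  (6,7): δ = 116.33°  ·
antipodal pairs: 3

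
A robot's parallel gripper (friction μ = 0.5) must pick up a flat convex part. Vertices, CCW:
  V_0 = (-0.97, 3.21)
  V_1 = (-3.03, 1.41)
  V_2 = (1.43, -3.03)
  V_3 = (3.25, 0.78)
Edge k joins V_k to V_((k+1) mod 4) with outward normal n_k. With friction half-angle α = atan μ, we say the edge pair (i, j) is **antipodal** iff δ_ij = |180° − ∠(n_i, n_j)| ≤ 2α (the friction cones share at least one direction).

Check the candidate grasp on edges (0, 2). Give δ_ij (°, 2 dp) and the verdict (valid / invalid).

δ = 23.32°, valid

α = atan 0.5 = 26.57°;  2α = 53.13°
edge 0: e_0 = (-2.06, -1.80);  n_0 = (-0.6580, +0.7530)
edge 2: e_2 = (+1.82, +3.81);  n_2 = (+0.9023, -0.4310)
∠(n_0, n_2) = 156.68°
δ = |180° − 156.68°| = 23.32°
23.32° ≤ 2α = 53.13°  →  valid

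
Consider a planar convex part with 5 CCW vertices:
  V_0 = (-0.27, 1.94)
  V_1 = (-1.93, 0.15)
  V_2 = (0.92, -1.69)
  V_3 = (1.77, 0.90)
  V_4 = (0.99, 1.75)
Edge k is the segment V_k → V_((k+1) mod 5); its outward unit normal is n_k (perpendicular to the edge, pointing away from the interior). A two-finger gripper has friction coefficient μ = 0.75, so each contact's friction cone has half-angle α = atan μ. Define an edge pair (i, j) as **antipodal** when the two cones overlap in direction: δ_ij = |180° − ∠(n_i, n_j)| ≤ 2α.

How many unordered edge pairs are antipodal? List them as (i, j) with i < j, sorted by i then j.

count = 3; pairs: (0,2), (1,3), (1,4)

α = atan 0.75 = 36.87°;  2α = 73.74°
n_0 = (-0.7332, +0.6800)
n_1 = (-0.5424, -0.8401)
n_2 = (+0.9501, -0.3118)
n_3 = (+0.7368, +0.6761)
n_4 = (+0.1491, +0.9888)
  (0,1): δ = 80.00°  ·
  (0,2): δ = 24.67°  ✓
  (0,3): δ = 85.38°  ·
  (0,4): δ = 124.27°  ·
  (1,2): δ = 75.32°  ·
  (1,3): δ = 14.61°  ✓
  (1,4): δ = 24.27°  ✓
  (2,3): δ = 119.29°  ·
  (2,4): δ = 80.41°  ·
  (3,4): δ = 141.12°  ·
antipodal pairs: 3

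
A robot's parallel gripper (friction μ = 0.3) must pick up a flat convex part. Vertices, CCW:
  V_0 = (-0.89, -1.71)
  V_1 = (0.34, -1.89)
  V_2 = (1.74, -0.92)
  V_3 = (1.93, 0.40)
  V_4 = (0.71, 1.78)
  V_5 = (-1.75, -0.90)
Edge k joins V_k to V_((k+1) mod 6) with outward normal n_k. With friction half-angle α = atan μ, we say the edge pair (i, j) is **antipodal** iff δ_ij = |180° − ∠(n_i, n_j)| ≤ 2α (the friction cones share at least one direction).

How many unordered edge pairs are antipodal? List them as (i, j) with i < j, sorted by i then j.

α = atan 0.3 = 16.70°;  2α = 33.40°
n_0 = (-0.1448, -0.9895)
n_1 = (+0.5695, -0.8220)
n_2 = (+0.9898, -0.1425)
n_3 = (+0.7492, +0.6623)
n_4 = (-0.7367, +0.6762)
n_5 = (-0.6856, -0.7280)
  (0,1): δ = 136.96°  ·
  (0,2): δ = 89.87°  ·
  (0,3): δ = 40.20°  ·
  (0,4): δ = 55.78°  ·
  (0,5): δ = 145.04°  ·
  (1,2): δ = 132.91°  ·
  (1,3): δ = 83.24°  ·
  (1,4): δ = 12.73°  ✓
  (1,5): δ = 102.00°  ·
  (2,3): δ = 130.33°  ·
  (2,4): δ = 34.36°  ·
  (2,5): δ = 54.91°  ·
  (3,4): δ = 84.03°  ·
  (3,5): δ = 5.24°  ✓
  (4,5): δ = 90.74°  ·
antipodal pairs: 2

count = 2; pairs: (1,4), (3,5)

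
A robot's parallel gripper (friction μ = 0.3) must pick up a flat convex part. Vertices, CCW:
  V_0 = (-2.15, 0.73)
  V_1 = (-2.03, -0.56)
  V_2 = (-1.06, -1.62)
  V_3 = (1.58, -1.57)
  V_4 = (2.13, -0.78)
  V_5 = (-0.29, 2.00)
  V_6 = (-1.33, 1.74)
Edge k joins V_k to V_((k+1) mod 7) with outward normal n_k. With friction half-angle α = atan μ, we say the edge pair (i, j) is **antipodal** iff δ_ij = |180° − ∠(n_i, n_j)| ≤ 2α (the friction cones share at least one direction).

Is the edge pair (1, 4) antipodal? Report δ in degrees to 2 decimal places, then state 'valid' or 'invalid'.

α = atan 0.3 = 16.70°;  2α = 33.40°
edge 1: e_1 = (+0.97, -1.06);  n_1 = (-0.7377, -0.6751)
edge 4: e_4 = (-2.42, +2.78);  n_4 = (+0.7543, +0.6566)
∠(n_1, n_4) = 178.58°
δ = |180° − 178.58°| = 1.42°
1.42° ≤ 2α = 33.40°  →  valid

δ = 1.42°, valid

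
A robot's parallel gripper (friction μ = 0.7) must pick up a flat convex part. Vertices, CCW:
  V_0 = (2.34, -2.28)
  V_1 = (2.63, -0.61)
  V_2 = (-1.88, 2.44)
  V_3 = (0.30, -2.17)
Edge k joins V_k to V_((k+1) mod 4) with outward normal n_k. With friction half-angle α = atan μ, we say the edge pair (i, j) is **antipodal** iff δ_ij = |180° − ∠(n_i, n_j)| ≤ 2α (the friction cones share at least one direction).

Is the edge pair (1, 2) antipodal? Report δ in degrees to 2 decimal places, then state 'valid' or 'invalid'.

α = atan 0.7 = 34.99°;  2α = 69.98°
edge 1: e_1 = (-4.51, +3.05);  n_1 = (+0.5602, +0.8284)
edge 2: e_2 = (+2.18, -4.61);  n_2 = (-0.9040, -0.4275)
∠(n_1, n_2) = 149.38°
δ = |180° − 149.38°| = 30.62°
30.62° ≤ 2α = 69.98°  →  valid

δ = 30.62°, valid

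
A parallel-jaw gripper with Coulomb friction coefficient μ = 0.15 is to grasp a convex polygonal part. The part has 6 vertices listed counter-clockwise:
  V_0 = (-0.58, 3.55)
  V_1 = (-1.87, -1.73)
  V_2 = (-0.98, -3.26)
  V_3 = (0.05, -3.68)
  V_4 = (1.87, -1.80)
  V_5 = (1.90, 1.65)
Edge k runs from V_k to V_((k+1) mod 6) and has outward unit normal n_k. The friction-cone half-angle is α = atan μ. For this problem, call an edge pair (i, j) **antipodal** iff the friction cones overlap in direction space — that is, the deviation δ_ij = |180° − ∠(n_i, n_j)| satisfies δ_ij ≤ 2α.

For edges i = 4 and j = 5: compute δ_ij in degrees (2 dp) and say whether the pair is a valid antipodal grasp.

α = atan 0.15 = 8.53°;  2α = 17.06°
edge 4: e_4 = (+0.03, +3.45);  n_4 = (+1.0000, -0.0087)
edge 5: e_5 = (-2.48, +1.90);  n_5 = (+0.6082, +0.7938)
∠(n_4, n_5) = 53.04°
δ = |180° − 53.04°| = 126.96°
126.96° > 2α = 17.06°  →  invalid

δ = 126.96°, invalid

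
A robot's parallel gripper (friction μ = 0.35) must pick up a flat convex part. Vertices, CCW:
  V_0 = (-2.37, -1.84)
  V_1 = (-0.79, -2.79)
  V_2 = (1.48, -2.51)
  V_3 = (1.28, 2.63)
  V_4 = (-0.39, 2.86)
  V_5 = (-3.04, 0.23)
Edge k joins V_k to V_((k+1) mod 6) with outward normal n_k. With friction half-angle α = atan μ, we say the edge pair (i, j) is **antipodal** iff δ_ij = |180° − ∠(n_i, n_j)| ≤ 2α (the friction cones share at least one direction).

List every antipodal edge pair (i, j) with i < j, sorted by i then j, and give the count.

α = atan 0.35 = 19.29°;  2α = 38.58°
n_0 = (-0.5153, -0.8570)
n_1 = (+0.1224, -0.9925)
n_2 = (+0.9992, +0.0389)
n_3 = (+0.1364, +0.9906)
n_4 = (-0.7044, +0.7098)
n_5 = (-0.9514, -0.3079)
  (0,1): δ = 141.95°  ·
  (0,2): δ = 56.75°  ·
  (0,3): δ = 23.18°  ✓
  (0,4): δ = 75.80°  ·
  (0,5): δ = 138.95°  ·
  (1,2): δ = 94.80°  ·
  (1,3): δ = 14.87°  ✓
  (1,4): δ = 37.75°  ✓
  (1,5): δ = 100.90°  ·
  (2,3): δ = 100.07°  ·
  (2,4): δ = 47.45°  ·
  (2,5): δ = 15.71°  ✓
  (3,4): δ = 127.38°  ·
  (3,5): δ = 64.22°  ·
  (4,5): δ = 116.85°  ·
antipodal pairs: 4

count = 4; pairs: (0,3), (1,3), (1,4), (2,5)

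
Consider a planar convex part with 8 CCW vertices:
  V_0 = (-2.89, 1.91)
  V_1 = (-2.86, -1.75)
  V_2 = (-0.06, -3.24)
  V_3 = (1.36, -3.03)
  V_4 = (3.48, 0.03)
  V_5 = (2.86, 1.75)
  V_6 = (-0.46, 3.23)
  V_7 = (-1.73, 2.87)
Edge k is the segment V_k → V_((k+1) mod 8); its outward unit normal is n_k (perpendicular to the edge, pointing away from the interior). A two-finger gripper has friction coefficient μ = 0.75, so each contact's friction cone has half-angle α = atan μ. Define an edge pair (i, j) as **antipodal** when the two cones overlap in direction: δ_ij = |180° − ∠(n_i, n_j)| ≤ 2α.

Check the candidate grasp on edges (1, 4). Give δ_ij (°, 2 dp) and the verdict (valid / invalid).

α = atan 0.75 = 36.87°;  2α = 73.74°
edge 1: e_1 = (+2.80, -1.49);  n_1 = (-0.4698, -0.8828)
edge 4: e_4 = (-0.62, +1.72);  n_4 = (+0.9407, +0.3391)
∠(n_1, n_4) = 137.84°
δ = |180° − 137.84°| = 42.16°
42.16° ≤ 2α = 73.74°  →  valid

δ = 42.16°, valid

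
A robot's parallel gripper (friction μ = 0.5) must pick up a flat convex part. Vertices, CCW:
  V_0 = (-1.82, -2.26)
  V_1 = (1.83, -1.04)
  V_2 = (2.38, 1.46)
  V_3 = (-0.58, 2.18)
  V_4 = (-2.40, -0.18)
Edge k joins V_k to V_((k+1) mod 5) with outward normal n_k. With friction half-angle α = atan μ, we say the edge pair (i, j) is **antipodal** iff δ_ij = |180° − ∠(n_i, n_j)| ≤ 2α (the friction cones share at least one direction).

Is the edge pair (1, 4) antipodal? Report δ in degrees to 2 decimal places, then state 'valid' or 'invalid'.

α = atan 0.5 = 26.57°;  2α = 53.13°
edge 1: e_1 = (+0.55, +2.50);  n_1 = (+0.9766, -0.2149)
edge 4: e_4 = (+0.58, -2.08);  n_4 = (-0.9633, -0.2686)
∠(n_1, n_4) = 152.01°
δ = |180° − 152.01°| = 27.99°
27.99° ≤ 2α = 53.13°  →  valid

δ = 27.99°, valid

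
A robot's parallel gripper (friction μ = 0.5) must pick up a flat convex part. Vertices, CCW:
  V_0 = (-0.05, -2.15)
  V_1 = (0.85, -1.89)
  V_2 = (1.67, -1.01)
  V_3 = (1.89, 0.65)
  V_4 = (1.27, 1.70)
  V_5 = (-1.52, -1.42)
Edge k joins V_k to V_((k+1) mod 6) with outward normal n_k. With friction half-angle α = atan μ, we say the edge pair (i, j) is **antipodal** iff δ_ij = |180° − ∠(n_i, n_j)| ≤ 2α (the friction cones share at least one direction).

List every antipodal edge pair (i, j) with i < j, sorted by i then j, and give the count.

count = 4; pairs: (0,4), (1,4), (2,4), (3,5)

α = atan 0.5 = 26.57°;  2α = 53.13°
n_0 = (+0.2775, -0.9607)
n_1 = (+0.7316, -0.6817)
n_2 = (+0.9913, -0.1314)
n_3 = (+0.8611, +0.5085)
n_4 = (-0.7454, +0.6666)
n_5 = (-0.4448, -0.8956)
  (0,1): δ = 149.09°  ·
  (0,2): δ = 113.66°  ·
  (0,3): δ = 75.55°  ·
  (0,4): δ = 32.08°  ✓
  (0,5): δ = 137.48°  ·
  (1,2): δ = 144.57°  ·
  (1,3): δ = 106.46°  ·
  (1,4): δ = 1.17°  ✓
  (1,5): δ = 106.57°  ·
  (2,3): δ = 141.89°  ·
  (2,4): δ = 34.25°  ✓
  (2,5): δ = 71.14°  ·
  (3,4): δ = 72.36°  ·
  (3,5): δ = 33.03°  ✓
  (4,5): δ = 74.60°  ·
antipodal pairs: 4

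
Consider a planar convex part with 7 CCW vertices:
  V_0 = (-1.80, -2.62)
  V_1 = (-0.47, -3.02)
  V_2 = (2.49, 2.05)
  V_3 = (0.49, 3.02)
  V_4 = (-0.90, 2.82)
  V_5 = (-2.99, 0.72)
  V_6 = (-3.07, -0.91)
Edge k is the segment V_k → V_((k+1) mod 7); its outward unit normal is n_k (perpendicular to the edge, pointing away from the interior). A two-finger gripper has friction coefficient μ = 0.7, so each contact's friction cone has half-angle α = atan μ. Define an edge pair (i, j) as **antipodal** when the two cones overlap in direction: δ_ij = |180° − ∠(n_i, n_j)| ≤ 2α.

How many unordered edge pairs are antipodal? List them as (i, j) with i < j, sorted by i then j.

α = atan 0.7 = 34.99°;  2α = 69.98°
n_0 = (-0.2880, -0.9576)
n_1 = (+0.8636, -0.5042)
n_2 = (+0.4364, +0.8998)
n_3 = (-0.1424, +0.9898)
n_4 = (-0.7088, +0.7054)
n_5 = (-0.9988, +0.0490)
n_6 = (-0.8028, -0.5962)
  (0,1): δ = 103.54°  ·
  (0,2): δ = 9.13°  ✓
  (0,3): δ = 24.93°  ✓
  (0,4): δ = 61.88°  ✓
  (0,5): δ = 103.93°  ·
  (0,6): δ = 143.34°  ·
  (1,2): δ = 85.60°  ·
  (1,3): δ = 51.53°  ✓
  (1,4): δ = 14.59°  ✓
  (1,5): δ = 27.47°  ✓
  (1,6): δ = 66.88°  ✓
  (2,3): δ = 145.94°  ·
  (2,4): δ = 108.99°  ·
  (2,5): δ = 66.94°  ✓
  (2,6): δ = 27.53°  ✓
  (3,4): δ = 143.05°  ·
  (3,5): δ = 101.00°  ·
  (3,6): δ = 61.59°  ✓
  (4,5): δ = 137.95°  ·
  (4,6): δ = 98.54°  ·
  (5,6): δ = 140.59°  ·
antipodal pairs: 10

count = 10; pairs: (0,2), (0,3), (0,4), (1,3), (1,4), (1,5), (1,6), (2,5), (2,6), (3,6)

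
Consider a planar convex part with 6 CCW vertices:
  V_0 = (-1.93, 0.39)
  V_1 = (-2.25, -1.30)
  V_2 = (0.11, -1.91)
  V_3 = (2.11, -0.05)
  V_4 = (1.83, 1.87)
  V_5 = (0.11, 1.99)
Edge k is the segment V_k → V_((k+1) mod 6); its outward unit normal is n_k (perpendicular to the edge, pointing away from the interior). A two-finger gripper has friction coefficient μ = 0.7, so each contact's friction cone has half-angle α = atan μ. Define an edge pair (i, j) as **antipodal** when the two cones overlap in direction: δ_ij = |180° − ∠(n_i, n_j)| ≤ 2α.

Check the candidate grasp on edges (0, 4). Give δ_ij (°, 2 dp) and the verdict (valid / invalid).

δ = 96.73°, invalid

α = atan 0.7 = 34.99°;  2α = 69.98°
edge 0: e_0 = (-0.32, -1.69);  n_0 = (-0.9825, +0.1860)
edge 4: e_4 = (-1.72, +0.12);  n_4 = (+0.0696, +0.9976)
∠(n_0, n_4) = 83.27°
δ = |180° − 83.27°| = 96.73°
96.73° > 2α = 69.98°  →  invalid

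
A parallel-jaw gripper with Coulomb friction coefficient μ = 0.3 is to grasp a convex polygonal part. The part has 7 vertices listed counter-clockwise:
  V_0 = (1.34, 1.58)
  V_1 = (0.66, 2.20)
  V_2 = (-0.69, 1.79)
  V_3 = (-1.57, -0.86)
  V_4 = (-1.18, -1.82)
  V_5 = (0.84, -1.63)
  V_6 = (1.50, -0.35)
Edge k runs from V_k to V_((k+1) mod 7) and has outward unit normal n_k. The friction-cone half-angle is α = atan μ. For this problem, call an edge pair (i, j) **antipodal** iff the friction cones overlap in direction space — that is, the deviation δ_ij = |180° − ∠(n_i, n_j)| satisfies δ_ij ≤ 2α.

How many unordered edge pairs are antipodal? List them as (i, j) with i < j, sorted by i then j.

count = 5; pairs: (0,3), (1,4), (2,5), (2,6), (3,6)

α = atan 0.3 = 16.70°;  2α = 33.40°
n_0 = (+0.6738, +0.7390)
n_1 = (-0.2906, +0.9568)
n_2 = (-0.9490, +0.3152)
n_3 = (-0.9265, -0.3764)
n_4 = (+0.0936, -0.9956)
n_5 = (+0.8888, -0.4583)
n_6 = (+0.9966, +0.0826)
  (0,1): δ = 120.75°  ·
  (0,2): δ = 66.01°  ·
  (0,3): δ = 25.53°  ✓
  (0,4): δ = 47.73°  ·
  (0,5): δ = 105.08°  ·
  (0,6): δ = 137.10°  ·
  (1,2): δ = 125.26°  ·
  (1,3): δ = 84.78°  ·
  (1,4): δ = 11.52°  ✓
  (1,5): δ = 45.83°  ·
  (1,6): δ = 77.85°  ·
  (2,3): δ = 139.52°  ·
  (2,4): δ = 66.26°  ·
  (2,5): δ = 8.91°  ✓
  (2,6): δ = 23.11°  ✓
  (3,4): δ = 106.74°  ·
  (3,5): δ = 49.39°  ·
  (3,6): δ = 17.37°  ✓
  (4,5): δ = 122.65°  ·
  (4,6): δ = 90.63°  ·
  (5,6): δ = 147.98°  ·
antipodal pairs: 5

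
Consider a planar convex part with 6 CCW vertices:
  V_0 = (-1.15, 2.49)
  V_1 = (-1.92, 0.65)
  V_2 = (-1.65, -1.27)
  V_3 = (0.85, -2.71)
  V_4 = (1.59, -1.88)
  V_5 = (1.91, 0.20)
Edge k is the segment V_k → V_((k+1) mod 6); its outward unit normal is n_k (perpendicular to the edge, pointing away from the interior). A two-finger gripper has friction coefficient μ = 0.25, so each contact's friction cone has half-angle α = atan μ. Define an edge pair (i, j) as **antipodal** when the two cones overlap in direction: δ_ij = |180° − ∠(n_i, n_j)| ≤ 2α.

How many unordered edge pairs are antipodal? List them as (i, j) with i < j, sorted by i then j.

count = 4; pairs: (0,3), (0,4), (1,4), (2,5)

α = atan 0.25 = 14.04°;  2α = 28.07°
n_0 = (-0.9225, +0.3860)
n_1 = (-0.9903, -0.1393)
n_2 = (-0.4991, -0.8665)
n_3 = (+0.7464, -0.6655)
n_4 = (+0.9884, -0.1521)
n_5 = (+0.5992, +0.8006)
  (0,1): δ = 149.29°  ·
  (0,2): δ = 97.23°  ·
  (0,3): δ = 19.01°  ✓
  (0,4): δ = 13.96°  ✓
  (0,5): δ = 75.90°  ·
  (1,2): δ = 127.95°  ·
  (1,3): δ = 49.72°  ·
  (1,4): δ = 16.75°  ✓
  (1,5): δ = 45.19°  ·
  (2,3): δ = 101.78°  ·
  (2,4): δ = 68.80°  ·
  (2,5): δ = 6.87°  ✓
  (3,4): δ = 147.03°  ·
  (3,5): δ = 85.09°  ·
  (4,5): δ = 118.06°  ·
antipodal pairs: 4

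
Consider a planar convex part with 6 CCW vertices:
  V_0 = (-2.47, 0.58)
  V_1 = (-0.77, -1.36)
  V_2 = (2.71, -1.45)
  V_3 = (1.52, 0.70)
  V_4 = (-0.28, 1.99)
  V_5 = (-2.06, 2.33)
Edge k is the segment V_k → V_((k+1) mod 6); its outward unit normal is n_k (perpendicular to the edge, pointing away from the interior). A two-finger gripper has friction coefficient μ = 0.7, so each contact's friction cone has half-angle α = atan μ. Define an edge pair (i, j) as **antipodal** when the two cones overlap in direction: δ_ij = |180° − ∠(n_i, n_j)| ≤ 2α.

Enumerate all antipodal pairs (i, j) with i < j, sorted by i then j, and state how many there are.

α = atan 0.7 = 34.99°;  2α = 69.98°
n_0 = (-0.7521, -0.6591)
n_1 = (-0.0259, -0.9997)
n_2 = (+0.8749, +0.4843)
n_3 = (+0.5825, +0.8128)
n_4 = (+0.1876, +0.9822)
n_5 = (-0.9736, +0.2281)
  (0,1): δ = 132.71°  ·
  (0,2): δ = 12.26°  ✓
  (0,3): δ = 13.14°  ✓
  (0,4): δ = 37.96°  ✓
  (0,5): δ = 125.59°  ·
  (1,2): δ = 59.55°  ✓
  (1,3): δ = 34.15°  ✓
  (1,4): δ = 9.33°  ✓
  (1,5): δ = 78.30°  ·
  (2,3): δ = 154.59°  ·
  (2,4): δ = 129.78°  ·
  (2,5): δ = 42.15°  ✓
  (3,4): δ = 155.19°  ·
  (3,5): δ = 67.56°  ✓
  (4,5): δ = 92.37°  ·
antipodal pairs: 8

count = 8; pairs: (0,2), (0,3), (0,4), (1,2), (1,3), (1,4), (2,5), (3,5)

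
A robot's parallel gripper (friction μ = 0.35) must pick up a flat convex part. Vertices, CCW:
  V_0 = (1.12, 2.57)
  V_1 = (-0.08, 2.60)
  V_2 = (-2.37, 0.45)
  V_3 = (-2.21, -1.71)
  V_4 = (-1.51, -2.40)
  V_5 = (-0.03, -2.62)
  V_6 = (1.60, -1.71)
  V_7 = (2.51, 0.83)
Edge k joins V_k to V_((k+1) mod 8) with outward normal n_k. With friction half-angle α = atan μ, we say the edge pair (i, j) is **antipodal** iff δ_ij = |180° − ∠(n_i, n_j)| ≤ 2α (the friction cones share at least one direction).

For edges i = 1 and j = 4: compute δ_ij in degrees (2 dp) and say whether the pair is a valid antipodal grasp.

α = atan 0.35 = 19.29°;  2α = 38.58°
edge 1: e_1 = (-2.29, -2.15);  n_1 = (-0.6845, +0.7290)
edge 4: e_4 = (+1.48, -0.22);  n_4 = (-0.1470, -0.9891)
∠(n_1, n_4) = 128.35°
δ = |180° − 128.35°| = 51.65°
51.65° > 2α = 38.58°  →  invalid

δ = 51.65°, invalid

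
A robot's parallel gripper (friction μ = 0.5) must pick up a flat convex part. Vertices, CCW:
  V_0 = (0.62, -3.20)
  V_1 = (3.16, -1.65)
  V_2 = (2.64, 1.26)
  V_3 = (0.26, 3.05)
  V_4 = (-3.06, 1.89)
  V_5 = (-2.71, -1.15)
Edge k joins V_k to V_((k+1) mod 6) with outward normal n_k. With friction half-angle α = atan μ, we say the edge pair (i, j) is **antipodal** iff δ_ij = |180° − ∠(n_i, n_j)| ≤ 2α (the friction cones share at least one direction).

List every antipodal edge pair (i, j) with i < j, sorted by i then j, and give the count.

α = atan 0.5 = 26.57°;  2α = 53.13°
n_0 = (+0.5209, -0.8536)
n_1 = (+0.9844, +0.1759)
n_2 = (+0.6011, +0.7992)
n_3 = (-0.3298, +0.9440)
n_4 = (-0.9934, -0.1144)
n_5 = (-0.5242, -0.8516)
  (0,1): δ = 111.26°  ·
  (0,2): δ = 68.34°  ·
  (0,3): δ = 12.13°  ✓
  (0,4): δ = 65.17°  ·
  (0,5): δ = 116.99°  ·
  (1,2): δ = 137.08°  ·
  (1,3): δ = 80.87°  ·
  (1,4): δ = 3.56°  ✓
  (1,5): δ = 48.25°  ✓
  (2,3): δ = 123.79°  ·
  (2,4): δ = 46.49°  ✓
  (2,5): δ = 5.33°  ✓
  (3,4): δ = 102.69°  ·
  (3,5): δ = 50.88°  ✓
  (4,5): δ = 128.18°  ·
antipodal pairs: 6

count = 6; pairs: (0,3), (1,4), (1,5), (2,4), (2,5), (3,5)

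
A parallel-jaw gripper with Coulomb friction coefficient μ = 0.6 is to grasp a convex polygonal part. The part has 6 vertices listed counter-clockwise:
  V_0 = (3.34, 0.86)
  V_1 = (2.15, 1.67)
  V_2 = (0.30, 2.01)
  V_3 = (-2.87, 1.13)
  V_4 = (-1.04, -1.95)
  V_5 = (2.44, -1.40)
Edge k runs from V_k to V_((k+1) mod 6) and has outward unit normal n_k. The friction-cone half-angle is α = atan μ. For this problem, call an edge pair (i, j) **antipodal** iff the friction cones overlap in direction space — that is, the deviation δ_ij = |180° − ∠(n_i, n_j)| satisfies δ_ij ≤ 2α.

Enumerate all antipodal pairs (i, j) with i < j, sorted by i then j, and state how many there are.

α = atan 0.6 = 30.96°;  2α = 61.93°
n_0 = (+0.5627, +0.8267)
n_1 = (+0.1808, +0.9835)
n_2 = (-0.2675, +0.9636)
n_3 = (-0.8597, -0.5108)
n_4 = (+0.1561, -0.9877)
n_5 = (+0.9290, -0.3700)
  (0,1): δ = 156.17°  ·
  (0,2): δ = 130.24°  ·
  (0,3): δ = 25.04°  ✓
  (0,4): δ = 43.22°  ✓
  (0,5): δ = 102.53°  ·
  (1,2): δ = 154.07°  ·
  (1,3): δ = 48.87°  ✓
  (1,4): δ = 19.39°  ✓
  (1,5): δ = 78.70°  ·
  (2,3): δ = 74.80°  ·
  (2,4): δ = 6.53°  ✓
  (2,5): δ = 52.77°  ✓
  (3,4): δ = 111.74°  ·
  (3,5): δ = 52.43°  ✓
  (4,5): δ = 120.70°  ·
antipodal pairs: 7

count = 7; pairs: (0,3), (0,4), (1,3), (1,4), (2,4), (2,5), (3,5)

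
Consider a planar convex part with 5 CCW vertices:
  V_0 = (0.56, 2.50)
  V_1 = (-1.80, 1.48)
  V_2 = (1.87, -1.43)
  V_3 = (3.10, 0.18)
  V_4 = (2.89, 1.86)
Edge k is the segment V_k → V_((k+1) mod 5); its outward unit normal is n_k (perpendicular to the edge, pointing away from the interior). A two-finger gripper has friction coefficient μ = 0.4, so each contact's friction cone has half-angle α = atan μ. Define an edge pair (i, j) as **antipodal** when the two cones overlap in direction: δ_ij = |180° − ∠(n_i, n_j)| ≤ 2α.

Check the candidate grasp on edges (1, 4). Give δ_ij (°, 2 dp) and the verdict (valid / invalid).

δ = 23.05°, valid

α = atan 0.4 = 21.80°;  2α = 43.60°
edge 1: e_1 = (+3.67, -2.91);  n_1 = (-0.6213, -0.7836)
edge 4: e_4 = (-2.33, +0.64);  n_4 = (+0.2649, +0.9643)
∠(n_1, n_4) = 156.95°
δ = |180° − 156.95°| = 23.05°
23.05° ≤ 2α = 43.60°  →  valid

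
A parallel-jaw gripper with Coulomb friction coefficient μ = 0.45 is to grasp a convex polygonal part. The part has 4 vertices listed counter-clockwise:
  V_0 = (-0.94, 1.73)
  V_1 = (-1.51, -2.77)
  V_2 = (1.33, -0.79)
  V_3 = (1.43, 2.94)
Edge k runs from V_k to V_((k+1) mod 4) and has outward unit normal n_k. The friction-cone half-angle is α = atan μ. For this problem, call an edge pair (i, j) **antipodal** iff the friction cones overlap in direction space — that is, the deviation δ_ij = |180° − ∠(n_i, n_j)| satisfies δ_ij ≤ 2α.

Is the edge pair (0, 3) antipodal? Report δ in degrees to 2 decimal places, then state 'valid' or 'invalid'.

δ = 124.27°, invalid

α = atan 0.45 = 24.23°;  2α = 48.46°
edge 0: e_0 = (-0.57, -4.50);  n_0 = (-0.9921, +0.1257)
edge 3: e_3 = (-2.37, -1.21);  n_3 = (-0.4547, +0.8906)
∠(n_0, n_3) = 55.73°
δ = |180° − 55.73°| = 124.27°
124.27° > 2α = 48.46°  →  invalid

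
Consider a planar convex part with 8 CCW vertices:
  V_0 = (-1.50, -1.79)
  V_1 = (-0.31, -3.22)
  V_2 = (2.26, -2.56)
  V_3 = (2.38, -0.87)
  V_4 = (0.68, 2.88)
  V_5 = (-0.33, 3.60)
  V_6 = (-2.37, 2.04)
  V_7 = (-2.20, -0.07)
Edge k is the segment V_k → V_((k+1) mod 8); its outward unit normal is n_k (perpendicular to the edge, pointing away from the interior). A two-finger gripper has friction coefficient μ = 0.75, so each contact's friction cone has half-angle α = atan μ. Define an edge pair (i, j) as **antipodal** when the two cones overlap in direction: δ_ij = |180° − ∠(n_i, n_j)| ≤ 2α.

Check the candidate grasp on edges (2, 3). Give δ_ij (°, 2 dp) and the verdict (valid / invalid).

α = atan 0.75 = 36.87°;  2α = 73.74°
edge 2: e_2 = (+0.12, +1.69);  n_2 = (+0.9975, -0.0708)
edge 3: e_3 = (-1.70, +3.75);  n_3 = (+0.9108, +0.4129)
∠(n_2, n_3) = 28.45°
δ = |180° − 28.45°| = 151.55°
151.55° > 2α = 73.74°  →  invalid

δ = 151.55°, invalid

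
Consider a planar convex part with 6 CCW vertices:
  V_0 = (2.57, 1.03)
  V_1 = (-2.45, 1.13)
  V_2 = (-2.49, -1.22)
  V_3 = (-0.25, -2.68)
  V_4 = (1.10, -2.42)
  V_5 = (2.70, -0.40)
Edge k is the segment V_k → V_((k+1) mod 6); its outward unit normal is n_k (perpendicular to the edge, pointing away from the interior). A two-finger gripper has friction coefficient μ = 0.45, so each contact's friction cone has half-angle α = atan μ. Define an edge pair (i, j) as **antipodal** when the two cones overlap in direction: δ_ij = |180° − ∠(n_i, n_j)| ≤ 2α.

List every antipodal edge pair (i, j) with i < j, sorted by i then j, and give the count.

count = 4; pairs: (0,2), (0,3), (1,4), (1,5)

α = atan 0.45 = 24.23°;  2α = 48.46°
n_0 = (+0.0199, +0.9998)
n_1 = (-0.9999, +0.0170)
n_2 = (-0.5460, -0.8378)
n_3 = (+0.1891, -0.9820)
n_4 = (+0.7839, -0.6209)
n_5 = (+0.9959, +0.0905)
  (0,1): δ = 89.83°  ·
  (0,2): δ = 31.95°  ✓
  (0,3): δ = 12.04°  ✓
  (0,4): δ = 52.76°  ·
  (0,5): δ = 96.34°  ·
  (1,2): δ = 122.12°  ·
  (1,3): δ = 78.12°  ·
  (1,4): δ = 37.41°  ✓
  (1,5): δ = 6.17°  ✓
  (2,3): δ = 136.00°  ·
  (2,4): δ = 95.29°  ·
  (2,5): δ = 51.71°  ·
  (3,4): δ = 139.28°  ·
  (3,5): δ = 95.71°  ·
  (4,5): δ = 136.42°  ·
antipodal pairs: 4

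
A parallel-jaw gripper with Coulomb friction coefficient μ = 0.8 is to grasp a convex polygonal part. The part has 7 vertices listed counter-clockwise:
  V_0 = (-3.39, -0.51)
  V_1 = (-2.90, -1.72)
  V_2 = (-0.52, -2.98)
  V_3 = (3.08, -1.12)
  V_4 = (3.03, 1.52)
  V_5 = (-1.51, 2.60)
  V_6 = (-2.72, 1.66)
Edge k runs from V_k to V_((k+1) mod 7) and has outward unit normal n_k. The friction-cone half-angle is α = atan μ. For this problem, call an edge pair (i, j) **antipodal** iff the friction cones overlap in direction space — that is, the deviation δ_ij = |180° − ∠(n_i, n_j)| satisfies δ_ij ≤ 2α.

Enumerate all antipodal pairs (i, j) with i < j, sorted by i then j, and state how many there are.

count = 10; pairs: (0,3), (0,4), (1,3), (1,4), (1,5), (2,4), (2,5), (2,6), (3,5), (3,6)

α = atan 0.8 = 38.66°;  2α = 77.32°
n_0 = (-0.9269, -0.3753)
n_1 = (-0.4679, -0.8838)
n_2 = (+0.4590, -0.8884)
n_3 = (+0.9998, +0.0189)
n_4 = (+0.2314, +0.9729)
n_5 = (-0.6135, +0.7897)
n_6 = (-0.9555, +0.2950)
  (0,1): δ = 139.94°  ·
  (0,2): δ = 84.72°  ·
  (0,3): δ = 20.96°  ✓
  (0,4): δ = 54.57°  ✓
  (0,5): δ = 105.80°  ·
  (0,6): δ = 140.80°  ·
  (1,2): δ = 124.78°  ·
  (1,3): δ = 61.02°  ✓
  (1,4): δ = 14.52°  ✓
  (1,5): δ = 65.74°  ✓
  (1,6): δ = 100.74°  ·
  (2,3): δ = 116.24°  ·
  (2,4): δ = 40.71°  ✓
  (2,5): δ = 10.52°  ✓
  (2,6): δ = 45.52°  ✓
  (3,4): δ = 104.47°  ·
  (3,5): δ = 53.24°  ✓
  (3,6): δ = 18.24°  ✓
  (4,5): δ = 128.78°  ·
  (4,6): δ = 93.78°  ·
  (5,6): δ = 145.00°  ·
antipodal pairs: 10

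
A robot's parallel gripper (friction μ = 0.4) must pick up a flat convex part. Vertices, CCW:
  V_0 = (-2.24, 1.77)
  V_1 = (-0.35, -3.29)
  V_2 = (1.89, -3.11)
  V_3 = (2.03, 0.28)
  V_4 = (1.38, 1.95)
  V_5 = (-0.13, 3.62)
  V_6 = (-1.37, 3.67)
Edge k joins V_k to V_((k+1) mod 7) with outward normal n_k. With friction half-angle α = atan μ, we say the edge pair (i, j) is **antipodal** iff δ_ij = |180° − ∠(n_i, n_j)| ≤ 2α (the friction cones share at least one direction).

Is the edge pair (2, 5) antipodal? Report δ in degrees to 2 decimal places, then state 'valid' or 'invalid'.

δ = 89.94°, invalid

α = atan 0.4 = 21.80°;  2α = 43.60°
edge 2: e_2 = (+0.14, +3.39);  n_2 = (+0.9991, -0.0413)
edge 5: e_5 = (-1.24, +0.05);  n_5 = (+0.0403, +0.9992)
∠(n_2, n_5) = 90.06°
δ = |180° − 90.06°| = 89.94°
89.94° > 2α = 43.60°  →  invalid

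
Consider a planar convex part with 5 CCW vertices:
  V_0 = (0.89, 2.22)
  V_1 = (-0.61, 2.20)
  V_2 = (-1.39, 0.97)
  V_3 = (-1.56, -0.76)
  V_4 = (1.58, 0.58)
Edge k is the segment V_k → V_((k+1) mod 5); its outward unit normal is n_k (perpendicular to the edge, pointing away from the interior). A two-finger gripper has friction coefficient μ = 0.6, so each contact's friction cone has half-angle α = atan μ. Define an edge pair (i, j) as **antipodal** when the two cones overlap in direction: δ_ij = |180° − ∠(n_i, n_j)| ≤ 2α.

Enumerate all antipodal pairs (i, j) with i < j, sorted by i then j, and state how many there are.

α = atan 0.6 = 30.96°;  2α = 61.93°
n_0 = (-0.0133, +0.9999)
n_1 = (-0.8445, +0.5355)
n_2 = (-0.9952, +0.0978)
n_3 = (+0.3925, -0.9197)
n_4 = (+0.9217, +0.3878)
  (0,1): δ = 123.14°  ·
  (0,2): δ = 96.38°  ·
  (0,3): δ = 22.35°  ✓
  (0,4): δ = 112.05°  ·
  (1,2): δ = 153.23°  ·
  (1,3): δ = 34.51°  ✓
  (1,4): δ = 55.20°  ✓
  (2,3): δ = 61.28°  ✓
  (2,4): δ = 28.43°  ✓
  (3,4): δ = 90.29°  ·
antipodal pairs: 5

count = 5; pairs: (0,3), (1,3), (1,4), (2,3), (2,4)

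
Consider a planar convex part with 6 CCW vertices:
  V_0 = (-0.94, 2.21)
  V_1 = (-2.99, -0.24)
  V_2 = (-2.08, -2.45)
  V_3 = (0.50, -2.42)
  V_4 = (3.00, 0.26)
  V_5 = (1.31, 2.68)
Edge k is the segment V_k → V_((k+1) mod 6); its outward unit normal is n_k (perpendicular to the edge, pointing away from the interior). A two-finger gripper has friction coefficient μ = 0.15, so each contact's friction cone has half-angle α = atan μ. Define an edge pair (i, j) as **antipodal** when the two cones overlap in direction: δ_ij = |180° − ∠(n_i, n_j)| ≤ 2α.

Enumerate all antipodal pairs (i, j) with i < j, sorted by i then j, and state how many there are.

α = atan 0.15 = 8.53°;  2α = 17.06°
n_0 = (-0.7669, +0.6417)
n_1 = (-0.9247, -0.3807)
n_2 = (+0.0116, -0.9999)
n_3 = (+0.7312, -0.6821)
n_4 = (+0.8199, +0.5726)
n_5 = (-0.2045, +0.9789)
  (0,1): δ = 117.70°  ·
  (0,2): δ = 49.41°  ·
  (0,3): δ = 3.09°  ✓
  (0,4): δ = 74.85°  ·
  (0,5): δ = 141.72°  ·
  (1,2): δ = 111.71°  ·
  (1,3): δ = 65.39°  ·
  (1,4): δ = 12.55°  ✓
  (1,5): δ = 79.42°  ·
  (2,3): δ = 133.68°  ·
  (2,4): δ = 55.74°  ·
  (2,5): δ = 11.13°  ✓
  (3,4): δ = 102.06°  ·
  (3,5): δ = 35.19°  ·
  (4,5): δ = 113.13°  ·
antipodal pairs: 3

count = 3; pairs: (0,3), (1,4), (2,5)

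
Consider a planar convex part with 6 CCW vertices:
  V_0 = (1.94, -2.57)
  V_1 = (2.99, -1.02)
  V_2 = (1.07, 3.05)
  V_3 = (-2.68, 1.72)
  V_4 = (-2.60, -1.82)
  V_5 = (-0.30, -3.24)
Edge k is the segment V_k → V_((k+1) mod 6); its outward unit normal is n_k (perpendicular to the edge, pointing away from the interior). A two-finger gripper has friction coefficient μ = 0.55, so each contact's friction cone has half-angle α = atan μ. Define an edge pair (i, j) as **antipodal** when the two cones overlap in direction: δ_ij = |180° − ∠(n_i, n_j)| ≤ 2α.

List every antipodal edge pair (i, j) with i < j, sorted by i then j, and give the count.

count = 6; pairs: (0,2), (0,3), (1,3), (1,4), (2,4), (2,5)

α = atan 0.55 = 28.81°;  2α = 57.62°
n_0 = (+0.8279, -0.5608)
n_1 = (+0.9044, +0.4267)
n_2 = (-0.3343, +0.9425)
n_3 = (-0.9997, -0.0226)
n_4 = (-0.5253, -0.8509)
n_5 = (+0.2866, -0.9581)
  (0,1): δ = 120.63°  ·
  (0,2): δ = 36.36°  ✓
  (0,3): δ = 35.41°  ✓
  (0,4): δ = 92.42°  ·
  (0,5): δ = 140.77°  ·
  (1,2): δ = 95.73°  ·
  (1,3): δ = 23.96°  ✓
  (1,4): δ = 33.05°  ✓
  (1,5): δ = 81.40°  ·
  (2,3): δ = 108.23°  ·
  (2,4): δ = 51.22°  ✓
  (2,5): δ = 2.88°  ✓
  (3,4): δ = 122.99°  ·
  (3,5): δ = 74.64°  ·
  (4,5): δ = 131.66°  ·
antipodal pairs: 6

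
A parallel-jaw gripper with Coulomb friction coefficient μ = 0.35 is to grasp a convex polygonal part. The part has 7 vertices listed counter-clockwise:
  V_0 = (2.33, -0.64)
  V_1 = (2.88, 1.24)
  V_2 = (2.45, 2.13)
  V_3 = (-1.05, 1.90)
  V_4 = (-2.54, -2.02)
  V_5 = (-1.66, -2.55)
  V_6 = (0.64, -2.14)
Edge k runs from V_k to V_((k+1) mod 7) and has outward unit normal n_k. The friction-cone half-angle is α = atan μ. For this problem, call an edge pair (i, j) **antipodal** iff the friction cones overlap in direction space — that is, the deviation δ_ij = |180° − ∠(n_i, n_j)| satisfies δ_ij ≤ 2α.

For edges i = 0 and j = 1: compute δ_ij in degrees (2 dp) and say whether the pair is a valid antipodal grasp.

δ = 137.91°, invalid

α = atan 0.35 = 19.29°;  2α = 38.58°
edge 0: e_0 = (+0.55, +1.88);  n_0 = (+0.9598, -0.2808)
edge 1: e_1 = (-0.43, +0.89);  n_1 = (+0.9004, +0.4350)
∠(n_0, n_1) = 42.09°
δ = |180° − 42.09°| = 137.91°
137.91° > 2α = 38.58°  →  invalid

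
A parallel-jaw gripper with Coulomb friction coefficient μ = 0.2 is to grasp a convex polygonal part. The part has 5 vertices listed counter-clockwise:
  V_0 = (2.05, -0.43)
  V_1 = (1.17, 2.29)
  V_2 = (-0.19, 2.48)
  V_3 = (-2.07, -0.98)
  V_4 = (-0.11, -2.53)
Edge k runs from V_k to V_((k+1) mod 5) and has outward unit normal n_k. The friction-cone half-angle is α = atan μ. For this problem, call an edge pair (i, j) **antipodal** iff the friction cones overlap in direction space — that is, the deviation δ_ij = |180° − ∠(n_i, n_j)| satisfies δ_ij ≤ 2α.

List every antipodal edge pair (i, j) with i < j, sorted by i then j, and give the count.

α = atan 0.2 = 11.31°;  2α = 22.62°
n_0 = (+0.9514, +0.3078)
n_1 = (+0.1384, +0.9904)
n_2 = (-0.8787, +0.4774)
n_3 = (-0.6203, -0.7844)
n_4 = (+0.6971, -0.7170)
  (0,1): δ = 115.88°  ·
  (0,2): δ = 46.45°  ·
  (0,3): δ = 33.73°  ·
  (0,4): δ = 116.27°  ·
  (1,2): δ = 110.56°  ·
  (1,3): δ = 30.38°  ·
  (1,4): δ = 52.15°  ·
  (2,3): δ = 99.82°  ·
  (2,4): δ = 17.29°  ✓
  (3,4): δ = 97.47°  ·
antipodal pairs: 1

count = 1; pairs: (2,4)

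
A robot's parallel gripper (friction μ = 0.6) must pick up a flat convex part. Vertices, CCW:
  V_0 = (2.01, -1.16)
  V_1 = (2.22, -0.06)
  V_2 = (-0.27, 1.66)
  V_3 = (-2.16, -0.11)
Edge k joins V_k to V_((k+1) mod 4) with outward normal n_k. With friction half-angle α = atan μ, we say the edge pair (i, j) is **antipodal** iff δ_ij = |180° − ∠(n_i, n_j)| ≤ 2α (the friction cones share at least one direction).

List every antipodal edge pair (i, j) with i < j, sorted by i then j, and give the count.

α = atan 0.6 = 30.96°;  2α = 61.93°
n_0 = (+0.9823, -0.1875)
n_1 = (+0.5684, +0.8228)
n_2 = (-0.6836, +0.7299)
n_3 = (-0.2442, -0.9697)
  (0,1): δ = 113.83°  ·
  (0,2): δ = 36.07°  ✓
  (0,3): δ = 86.68°  ·
  (1,2): δ = 102.24°  ·
  (1,3): δ = 20.50°  ✓
  (2,3): δ = 57.26°  ✓
antipodal pairs: 3

count = 3; pairs: (0,2), (1,3), (2,3)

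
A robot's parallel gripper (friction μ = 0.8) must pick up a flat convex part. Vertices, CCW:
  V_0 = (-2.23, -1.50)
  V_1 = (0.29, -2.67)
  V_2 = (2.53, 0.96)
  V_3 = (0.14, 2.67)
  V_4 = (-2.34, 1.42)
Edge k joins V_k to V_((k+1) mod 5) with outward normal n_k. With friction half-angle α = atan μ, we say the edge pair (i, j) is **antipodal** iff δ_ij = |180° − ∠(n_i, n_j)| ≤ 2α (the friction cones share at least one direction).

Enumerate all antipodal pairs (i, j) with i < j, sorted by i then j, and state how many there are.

α = atan 0.8 = 38.66°;  2α = 77.32°
n_0 = (-0.4211, -0.9070)
n_1 = (+0.8510, -0.5251)
n_2 = (+0.5819, +0.8133)
n_3 = (-0.4501, +0.8930)
n_4 = (-0.9993, -0.0376)
  (0,1): δ = 96.77°  ·
  (0,2): δ = 10.68°  ✓
  (0,3): δ = 51.65°  ✓
  (0,4): δ = 117.06°  ·
  (1,2): δ = 93.91°  ·
  (1,3): δ = 31.57°  ✓
  (1,4): δ = 33.84°  ✓
  (2,3): δ = 117.67°  ·
  (2,4): δ = 52.26°  ✓
  (3,4): δ = 114.59°  ·
antipodal pairs: 5

count = 5; pairs: (0,2), (0,3), (1,3), (1,4), (2,4)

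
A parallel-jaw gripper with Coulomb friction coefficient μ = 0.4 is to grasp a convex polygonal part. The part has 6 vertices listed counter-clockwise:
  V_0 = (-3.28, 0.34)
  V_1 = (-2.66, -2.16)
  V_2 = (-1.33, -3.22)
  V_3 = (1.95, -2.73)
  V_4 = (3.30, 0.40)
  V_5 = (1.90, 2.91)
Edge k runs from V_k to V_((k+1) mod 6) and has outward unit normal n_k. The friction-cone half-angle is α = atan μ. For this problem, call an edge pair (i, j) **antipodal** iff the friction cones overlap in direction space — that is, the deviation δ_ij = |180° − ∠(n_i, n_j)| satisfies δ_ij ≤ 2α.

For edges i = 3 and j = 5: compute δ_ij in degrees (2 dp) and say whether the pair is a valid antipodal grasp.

α = atan 0.4 = 21.80°;  2α = 43.60°
edge 3: e_3 = (+1.35, +3.13);  n_3 = (+0.9182, -0.3960)
edge 5: e_5 = (-5.18, -2.57);  n_5 = (-0.4444, +0.8958)
∠(n_3, n_5) = 139.72°
δ = |180° − 139.72°| = 40.28°
40.28° ≤ 2α = 43.60°  →  valid

δ = 40.28°, valid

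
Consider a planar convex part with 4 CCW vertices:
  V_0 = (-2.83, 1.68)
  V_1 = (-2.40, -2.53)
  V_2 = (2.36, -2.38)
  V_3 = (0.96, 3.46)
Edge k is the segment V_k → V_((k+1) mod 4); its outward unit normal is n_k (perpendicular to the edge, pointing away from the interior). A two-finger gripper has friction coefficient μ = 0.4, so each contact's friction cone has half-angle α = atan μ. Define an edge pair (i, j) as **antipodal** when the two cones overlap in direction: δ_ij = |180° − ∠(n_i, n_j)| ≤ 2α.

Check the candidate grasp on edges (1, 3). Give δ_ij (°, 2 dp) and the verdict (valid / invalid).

α = atan 0.4 = 21.80°;  2α = 43.60°
edge 1: e_1 = (+4.76, +0.15);  n_1 = (+0.0315, -0.9995)
edge 3: e_3 = (-3.79, -1.78);  n_3 = (-0.4251, +0.9051)
∠(n_1, n_3) = 156.65°
δ = |180° − 156.65°| = 23.35°
23.35° ≤ 2α = 43.60°  →  valid

δ = 23.35°, valid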